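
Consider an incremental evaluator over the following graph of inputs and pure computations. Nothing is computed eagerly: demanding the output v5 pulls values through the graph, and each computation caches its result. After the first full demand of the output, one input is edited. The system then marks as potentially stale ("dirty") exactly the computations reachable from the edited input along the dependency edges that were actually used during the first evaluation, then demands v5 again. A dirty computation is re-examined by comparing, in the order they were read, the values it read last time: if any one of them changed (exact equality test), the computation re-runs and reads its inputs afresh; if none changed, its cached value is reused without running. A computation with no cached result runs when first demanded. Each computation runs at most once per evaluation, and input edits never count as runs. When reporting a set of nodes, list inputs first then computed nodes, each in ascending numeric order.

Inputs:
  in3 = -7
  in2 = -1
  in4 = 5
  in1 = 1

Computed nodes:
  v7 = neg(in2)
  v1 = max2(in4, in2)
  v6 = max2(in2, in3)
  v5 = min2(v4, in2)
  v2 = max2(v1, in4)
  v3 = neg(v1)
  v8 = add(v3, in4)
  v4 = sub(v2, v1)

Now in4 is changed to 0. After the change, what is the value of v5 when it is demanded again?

v5 now evaluates to -1.
The important point: v4 recomputes to an identical value, and the output ends up unchanged.

Initial pass — values computed on the first demand:
  v1 = max2(5, -1) = 5
  v2 = max2(5, 5) = 5
  v4 = sub(5, 5) = 0
  v5 = min2(0, -1) = -1

Second demand — change propagation:
  v1: re-runs because in4 5->0; new result 0.
  v2: re-runs because v1 5->0; in4 5->0; new result 0.
  v4: re-runs because v2 5->0; v1 5->0; new result 0 (unchanged).
  v5: re-examined; everything it read last time is the same (v4 unchanged, in2 unchanged) — cache -1 kept, no run.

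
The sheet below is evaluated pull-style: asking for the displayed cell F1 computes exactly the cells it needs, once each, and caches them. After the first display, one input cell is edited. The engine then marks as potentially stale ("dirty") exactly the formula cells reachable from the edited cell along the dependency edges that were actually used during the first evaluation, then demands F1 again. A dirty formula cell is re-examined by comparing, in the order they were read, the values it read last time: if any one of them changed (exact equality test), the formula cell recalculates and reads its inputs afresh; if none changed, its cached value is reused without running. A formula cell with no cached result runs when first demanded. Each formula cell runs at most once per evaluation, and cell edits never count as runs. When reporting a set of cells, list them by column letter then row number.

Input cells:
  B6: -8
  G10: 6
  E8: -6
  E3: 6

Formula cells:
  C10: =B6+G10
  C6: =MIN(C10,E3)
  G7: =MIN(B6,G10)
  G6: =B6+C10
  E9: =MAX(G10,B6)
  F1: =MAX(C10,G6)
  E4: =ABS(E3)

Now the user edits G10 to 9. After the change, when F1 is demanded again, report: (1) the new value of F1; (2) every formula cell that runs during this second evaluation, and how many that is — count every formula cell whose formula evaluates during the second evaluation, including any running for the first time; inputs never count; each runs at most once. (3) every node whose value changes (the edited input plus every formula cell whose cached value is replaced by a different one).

First demand of the output computes:
  C10 = -8 + 6 = -2
  G6 = -8 + -2 = -10
  F1 = MAX(-2, -10) = -2

After the edit, cleaning proceeds:
  C10: a read changed (G10 6->9) — executes, giving 1.
  G6: a read changed (C10 -2->1) — executes, giving -7.
  F1: a read changed (C10 -2->1; G6 -10->-7) — executes, giving 1.

Demanding F1 again yields 1.
3 formula cells run: C10, F1, G6.
The nodes whose values change: C10, F1, G6, G10.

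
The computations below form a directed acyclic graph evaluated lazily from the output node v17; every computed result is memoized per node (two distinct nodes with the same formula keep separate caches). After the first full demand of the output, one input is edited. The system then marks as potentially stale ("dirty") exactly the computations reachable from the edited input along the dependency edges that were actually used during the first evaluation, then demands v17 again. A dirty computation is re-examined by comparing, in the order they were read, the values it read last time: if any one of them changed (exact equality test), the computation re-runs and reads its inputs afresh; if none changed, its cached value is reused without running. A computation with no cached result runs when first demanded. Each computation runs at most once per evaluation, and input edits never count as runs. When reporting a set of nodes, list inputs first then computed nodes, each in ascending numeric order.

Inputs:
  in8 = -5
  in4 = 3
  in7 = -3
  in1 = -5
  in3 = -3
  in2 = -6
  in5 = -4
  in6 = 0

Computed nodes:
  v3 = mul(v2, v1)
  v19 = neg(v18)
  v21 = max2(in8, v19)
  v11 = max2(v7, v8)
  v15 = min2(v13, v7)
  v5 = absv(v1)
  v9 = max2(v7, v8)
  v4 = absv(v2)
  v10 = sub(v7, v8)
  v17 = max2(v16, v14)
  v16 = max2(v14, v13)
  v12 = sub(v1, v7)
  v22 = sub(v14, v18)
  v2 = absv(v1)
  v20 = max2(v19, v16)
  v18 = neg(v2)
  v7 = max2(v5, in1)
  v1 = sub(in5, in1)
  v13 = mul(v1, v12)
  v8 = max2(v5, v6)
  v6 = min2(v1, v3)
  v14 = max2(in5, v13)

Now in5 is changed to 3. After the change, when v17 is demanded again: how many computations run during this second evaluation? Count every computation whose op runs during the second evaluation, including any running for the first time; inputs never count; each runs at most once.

First demand of the output computes:
  v1 = sub(-4, -5) = 1
  v5 = absv(1) = 1
  v7 = max2(1, -5) = 1
  v12 = sub(1, 1) = 0
  v13 = mul(1, 0) = 0
  v14 = max2(-4, 0) = 0
  v16 = max2(0, 0) = 0
  v17 = max2(0, 0) = 0

After the edit, cleaning proceeds:
  v1: a read changed (in5 -4->3) — executes, giving 8.
  v5: a read changed (v1 1->8) — executes, giving 8.
  v7: a read changed (v5 1->8) — executes, giving 8.
  v12: a read changed (v1 1->8; v7 1->8) — executes, giving 0 — identical to its old value.
  v13: a read changed (v1 1->8) — executes, giving 0 — identical to its old value.
  v14: a read changed (in5 -4->3) — executes, giving 3.
  v16: a read changed (v14 0->3) — executes, giving 3.
  v17: a read changed (v16 0->3; v14 0->3) — executes, giving 3.

8 computations run: v1, v5, v7, v12, v13, v14, v16, v17.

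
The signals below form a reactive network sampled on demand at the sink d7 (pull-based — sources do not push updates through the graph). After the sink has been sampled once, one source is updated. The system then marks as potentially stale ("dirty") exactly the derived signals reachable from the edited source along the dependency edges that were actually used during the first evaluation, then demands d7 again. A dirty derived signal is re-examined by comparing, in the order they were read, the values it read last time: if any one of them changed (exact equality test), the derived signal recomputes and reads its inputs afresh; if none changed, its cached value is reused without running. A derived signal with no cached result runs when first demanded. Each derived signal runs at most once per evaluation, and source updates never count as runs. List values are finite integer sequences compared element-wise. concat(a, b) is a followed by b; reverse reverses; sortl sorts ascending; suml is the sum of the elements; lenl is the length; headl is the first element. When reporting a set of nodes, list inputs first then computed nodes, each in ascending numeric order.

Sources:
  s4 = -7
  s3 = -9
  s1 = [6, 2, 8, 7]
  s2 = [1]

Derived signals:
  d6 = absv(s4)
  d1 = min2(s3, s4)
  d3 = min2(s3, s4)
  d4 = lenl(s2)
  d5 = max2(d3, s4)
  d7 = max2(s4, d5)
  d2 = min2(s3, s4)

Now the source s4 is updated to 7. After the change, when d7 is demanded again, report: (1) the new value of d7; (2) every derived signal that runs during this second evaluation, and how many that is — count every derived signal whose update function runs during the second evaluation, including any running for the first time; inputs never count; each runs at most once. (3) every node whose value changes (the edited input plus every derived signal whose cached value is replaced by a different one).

Initial pass — values computed on the first demand:
  d3 = min2(-9, -7) = -9
  d5 = max2(-9, -7) = -7
  d7 = max2(-7, -7) = -7

Second demand — change propagation:
  d3: re-runs because s4 -7->7; new result -9 (unchanged).
  d5: re-runs because s4 -7->7; new result 7.
  d7: re-runs because s4 -7->7; d5 -7->7; new result 7.

d7 now evaluates to 7.
Run set: d3, d5, d7 (3 run).
Changed values: s4, d5, d7.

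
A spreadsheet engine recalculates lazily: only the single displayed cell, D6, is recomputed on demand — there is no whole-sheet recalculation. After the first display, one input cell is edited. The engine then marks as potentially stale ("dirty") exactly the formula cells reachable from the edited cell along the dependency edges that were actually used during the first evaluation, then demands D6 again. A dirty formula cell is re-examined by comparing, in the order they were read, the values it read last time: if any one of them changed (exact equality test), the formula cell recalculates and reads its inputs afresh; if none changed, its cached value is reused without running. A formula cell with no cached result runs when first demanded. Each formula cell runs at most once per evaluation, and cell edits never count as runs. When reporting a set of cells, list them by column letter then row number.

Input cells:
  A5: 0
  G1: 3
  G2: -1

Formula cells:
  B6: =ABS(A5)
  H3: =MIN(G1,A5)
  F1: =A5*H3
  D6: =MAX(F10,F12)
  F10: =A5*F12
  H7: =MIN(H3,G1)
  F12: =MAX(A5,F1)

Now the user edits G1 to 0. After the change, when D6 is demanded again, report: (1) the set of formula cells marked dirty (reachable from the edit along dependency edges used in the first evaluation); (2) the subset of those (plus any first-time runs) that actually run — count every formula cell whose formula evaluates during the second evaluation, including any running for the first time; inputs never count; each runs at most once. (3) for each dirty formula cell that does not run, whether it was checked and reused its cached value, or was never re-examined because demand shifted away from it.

First evaluation (everything demanded from the output):
  H3 = MIN(3, 0) = 0
  F1 = 0 * 0 = 0
  F12 = MAX(0, 0) = 0
  F10 = 0 * 0 = 0
  D6 = MAX(0, 0) = 0

Propagation after the edit:
  H3: runs — G1 3->0; result 0 (same value as before).
  F1: checked — values it read are unchanged (A5 unchanged, H3 unchanged); reused cached 0 without running.
  F12: checked — values it read are unchanged (A5 unchanged, F1 unchanged); reused cached 0 without running.
  F10: checked — values it read are unchanged (A5 unchanged, F12 unchanged); reused cached 0 without running.
  D6: checked — values it read are unchanged (F10 unchanged, F12 unchanged); reused cached 0 without running.

Key observation: the change is absorbed at H3 — it re-runs but produces the same value, and the output's value is unchanged.

Marked dirty: D6, F1, F10, F12, H3.
Formula cells that run: H3 — 1 in total.
Checked but reused from cache: D6, F1, F10, F12.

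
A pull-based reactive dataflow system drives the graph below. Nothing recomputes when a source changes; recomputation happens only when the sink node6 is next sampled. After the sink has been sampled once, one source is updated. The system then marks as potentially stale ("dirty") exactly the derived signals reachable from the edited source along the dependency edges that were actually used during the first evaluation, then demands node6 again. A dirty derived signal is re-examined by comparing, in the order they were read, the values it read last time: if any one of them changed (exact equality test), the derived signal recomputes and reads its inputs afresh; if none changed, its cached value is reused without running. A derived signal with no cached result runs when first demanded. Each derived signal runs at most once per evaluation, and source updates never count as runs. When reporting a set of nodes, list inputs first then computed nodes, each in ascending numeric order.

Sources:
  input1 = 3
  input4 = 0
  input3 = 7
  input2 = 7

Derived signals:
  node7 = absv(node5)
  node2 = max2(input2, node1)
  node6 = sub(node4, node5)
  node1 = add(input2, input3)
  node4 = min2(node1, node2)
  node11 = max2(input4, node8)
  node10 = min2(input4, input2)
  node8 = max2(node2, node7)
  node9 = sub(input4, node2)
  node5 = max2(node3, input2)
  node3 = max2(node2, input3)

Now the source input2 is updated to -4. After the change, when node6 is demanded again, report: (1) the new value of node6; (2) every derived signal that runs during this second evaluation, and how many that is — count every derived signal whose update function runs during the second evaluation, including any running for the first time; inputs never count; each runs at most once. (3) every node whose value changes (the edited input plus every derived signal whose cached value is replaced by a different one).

First evaluation (everything demanded from the output):
  node1 = add(7, 7) = 14
  node2 = max2(7, 14) = 14
  node3 = max2(14, 7) = 14
  node4 = min2(14, 14) = 14
  node5 = max2(14, 7) = 14
  node6 = sub(14, 14) = 0

Propagation after the edit:
  node1: runs — input2 7->-4; result 3.
  node2: runs — input2 7->-4; node1 14->3; result 3.
  node3: runs — node2 14->3; result 7.
  node4: runs — node1 14->3; node2 14->3; result 3.
  node5: runs — node3 14->7; input2 7->-4; result 7.
  node6: runs — node4 14->3; node5 14->7; result -4.

New value of node6: -4.
Derived signals that run: node1, node2, node3, node4, node5, node6 — 6 in total.
Values that change: input2, node1, node2, node3, node4, node5, node6.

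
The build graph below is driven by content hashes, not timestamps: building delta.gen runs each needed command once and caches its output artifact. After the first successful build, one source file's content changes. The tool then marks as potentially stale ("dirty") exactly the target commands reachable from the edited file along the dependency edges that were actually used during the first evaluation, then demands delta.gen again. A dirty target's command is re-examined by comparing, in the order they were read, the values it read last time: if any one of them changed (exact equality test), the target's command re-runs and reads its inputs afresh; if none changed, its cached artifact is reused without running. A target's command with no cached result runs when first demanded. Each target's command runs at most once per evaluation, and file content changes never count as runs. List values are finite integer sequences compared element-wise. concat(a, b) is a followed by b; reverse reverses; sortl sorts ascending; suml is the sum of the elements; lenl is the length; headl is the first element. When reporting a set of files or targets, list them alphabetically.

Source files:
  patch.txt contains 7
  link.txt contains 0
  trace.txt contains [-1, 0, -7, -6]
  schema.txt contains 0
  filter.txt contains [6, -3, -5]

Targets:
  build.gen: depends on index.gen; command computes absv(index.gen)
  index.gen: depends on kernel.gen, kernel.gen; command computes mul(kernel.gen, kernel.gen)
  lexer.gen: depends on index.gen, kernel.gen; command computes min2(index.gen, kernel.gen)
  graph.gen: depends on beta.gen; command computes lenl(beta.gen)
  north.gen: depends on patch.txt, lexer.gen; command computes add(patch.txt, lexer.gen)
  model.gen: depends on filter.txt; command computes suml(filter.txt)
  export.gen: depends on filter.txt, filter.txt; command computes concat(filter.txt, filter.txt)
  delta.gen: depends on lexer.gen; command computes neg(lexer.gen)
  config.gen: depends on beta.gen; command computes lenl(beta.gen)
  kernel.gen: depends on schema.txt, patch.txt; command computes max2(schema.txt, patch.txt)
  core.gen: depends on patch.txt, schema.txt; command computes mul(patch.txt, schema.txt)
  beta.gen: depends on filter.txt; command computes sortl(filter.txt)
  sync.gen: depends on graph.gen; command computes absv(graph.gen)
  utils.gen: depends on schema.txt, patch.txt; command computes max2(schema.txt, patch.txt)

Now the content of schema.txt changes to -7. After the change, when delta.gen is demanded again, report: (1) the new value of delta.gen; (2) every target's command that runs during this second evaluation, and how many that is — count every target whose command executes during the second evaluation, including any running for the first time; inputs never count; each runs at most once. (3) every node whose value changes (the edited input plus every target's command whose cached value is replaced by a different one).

delta.gen now evaluates to -7.
Run set: kernel.gen (1 run).
Changed values: schema.txt.
The important point: kernel.gen recomputes to an identical value, and the output ends up unchanged.

Initial pass — values computed on the first demand:
  kernel.gen = max2(0, 7) = 7
  index.gen = mul(7, 7) = 49
  lexer.gen = min2(49, 7) = 7
  delta.gen = neg(7) = -7

Second demand — change propagation:
  kernel.gen: re-runs because schema.txt 0->-7; new result 7 (unchanged).
  index.gen: re-examined; everything it read last time is the same (kernel.gen unchanged, kernel.gen unchanged) — cache 49 kept, no run.
  lexer.gen: re-examined; everything it read last time is the same (index.gen unchanged, kernel.gen unchanged) — cache 7 kept, no run.
  delta.gen: re-examined; everything it read last time is the same (lexer.gen unchanged) — cache -7 kept, no run.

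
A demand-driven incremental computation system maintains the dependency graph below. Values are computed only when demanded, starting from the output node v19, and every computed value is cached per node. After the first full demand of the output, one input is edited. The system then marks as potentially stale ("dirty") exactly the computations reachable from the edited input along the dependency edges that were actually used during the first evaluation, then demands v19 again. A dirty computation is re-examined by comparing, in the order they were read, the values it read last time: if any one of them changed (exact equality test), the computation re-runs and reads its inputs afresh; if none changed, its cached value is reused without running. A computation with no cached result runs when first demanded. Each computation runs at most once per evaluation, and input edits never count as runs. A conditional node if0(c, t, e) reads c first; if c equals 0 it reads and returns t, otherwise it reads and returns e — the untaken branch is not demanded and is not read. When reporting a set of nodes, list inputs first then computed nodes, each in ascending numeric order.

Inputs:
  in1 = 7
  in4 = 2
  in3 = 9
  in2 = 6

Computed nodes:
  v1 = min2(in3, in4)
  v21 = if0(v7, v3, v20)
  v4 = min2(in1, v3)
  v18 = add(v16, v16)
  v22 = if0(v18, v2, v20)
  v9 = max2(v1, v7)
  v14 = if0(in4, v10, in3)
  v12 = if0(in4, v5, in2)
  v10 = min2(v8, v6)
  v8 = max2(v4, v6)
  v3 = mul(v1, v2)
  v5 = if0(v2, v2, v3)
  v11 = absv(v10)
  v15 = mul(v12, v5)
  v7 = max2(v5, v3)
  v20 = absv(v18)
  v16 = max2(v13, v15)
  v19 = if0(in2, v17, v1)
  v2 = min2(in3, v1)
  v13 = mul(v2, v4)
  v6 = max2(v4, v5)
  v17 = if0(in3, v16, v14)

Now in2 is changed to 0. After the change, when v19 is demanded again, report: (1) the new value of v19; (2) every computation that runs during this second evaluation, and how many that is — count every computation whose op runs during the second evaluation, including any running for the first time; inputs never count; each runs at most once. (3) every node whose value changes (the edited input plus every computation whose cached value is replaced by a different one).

First evaluation (everything demanded from the output):
  v1 = min2(9, 2) = 2
  v19 = if0(in2=6 -> else branch v1) = 2

Propagation after the edit:
  v14: demanded for the first time — runs, produces 9.
  v17: demanded for the first time — runs, produces 9.
  v19: runs — in2 6->0; result 9.

Key observation: a condition flipped, so demand reaches new nodes — v14, v17 run for the first time.

New value of v19: 9.
Computations that run: v14, v17, v19 — 3 in total.
Values that change: in2, v19.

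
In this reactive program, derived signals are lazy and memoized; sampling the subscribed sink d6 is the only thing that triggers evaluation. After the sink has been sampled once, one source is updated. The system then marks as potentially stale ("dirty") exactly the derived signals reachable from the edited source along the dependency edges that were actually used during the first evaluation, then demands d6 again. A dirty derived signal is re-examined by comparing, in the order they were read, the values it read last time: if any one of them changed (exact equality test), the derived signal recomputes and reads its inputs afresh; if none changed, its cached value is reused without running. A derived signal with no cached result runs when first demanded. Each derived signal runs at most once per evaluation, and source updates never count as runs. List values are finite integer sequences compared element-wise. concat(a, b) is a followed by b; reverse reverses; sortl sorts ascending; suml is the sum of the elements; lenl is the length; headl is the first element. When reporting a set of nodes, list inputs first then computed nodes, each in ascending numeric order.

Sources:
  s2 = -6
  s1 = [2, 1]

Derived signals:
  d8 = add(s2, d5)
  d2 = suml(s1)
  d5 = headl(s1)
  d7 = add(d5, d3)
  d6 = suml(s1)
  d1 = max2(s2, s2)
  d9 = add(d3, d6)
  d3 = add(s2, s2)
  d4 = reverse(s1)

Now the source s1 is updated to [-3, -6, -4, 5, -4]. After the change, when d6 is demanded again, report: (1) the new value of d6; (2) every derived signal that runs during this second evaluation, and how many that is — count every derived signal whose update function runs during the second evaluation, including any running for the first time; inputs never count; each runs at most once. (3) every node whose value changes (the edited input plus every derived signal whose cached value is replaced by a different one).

First demand of the output computes:
  d6 = suml([2, 1]) = 3

After the edit, cleaning proceeds:
  d6: a read changed (s1 [2, 1]->[-3, -6, -4, 5, -4]) — executes, giving -12.

Demanding d6 again yields -12.
1 derived signals run: d6.
The nodes whose values change: s1, d6.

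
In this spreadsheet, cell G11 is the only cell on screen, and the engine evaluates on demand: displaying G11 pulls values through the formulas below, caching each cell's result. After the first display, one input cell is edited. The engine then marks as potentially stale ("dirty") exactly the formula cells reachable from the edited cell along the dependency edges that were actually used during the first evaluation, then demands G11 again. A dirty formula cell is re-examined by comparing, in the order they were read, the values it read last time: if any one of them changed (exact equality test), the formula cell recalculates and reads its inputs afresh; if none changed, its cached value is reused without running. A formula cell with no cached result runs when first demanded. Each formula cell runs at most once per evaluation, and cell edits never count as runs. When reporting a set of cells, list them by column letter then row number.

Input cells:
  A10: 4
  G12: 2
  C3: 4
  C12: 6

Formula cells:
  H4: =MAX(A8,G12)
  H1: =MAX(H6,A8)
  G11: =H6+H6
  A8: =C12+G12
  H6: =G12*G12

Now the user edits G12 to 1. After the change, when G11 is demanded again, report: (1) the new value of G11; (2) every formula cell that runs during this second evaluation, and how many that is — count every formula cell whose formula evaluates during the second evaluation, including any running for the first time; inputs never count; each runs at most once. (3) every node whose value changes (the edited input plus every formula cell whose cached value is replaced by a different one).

G11 now evaluates to 2.
Run set: G11, H6 (2 run).
Changed values: G11, G12, H6.

Initial pass — values computed on the first demand:
  H6 = 2 * 2 = 4
  G11 = 4 + 4 = 8

Second demand — change propagation:
  H6: re-runs because G12 2->1; G12 2->1; new result 1.
  G11: re-runs because H6 4->1; H6 4->1; new result 2.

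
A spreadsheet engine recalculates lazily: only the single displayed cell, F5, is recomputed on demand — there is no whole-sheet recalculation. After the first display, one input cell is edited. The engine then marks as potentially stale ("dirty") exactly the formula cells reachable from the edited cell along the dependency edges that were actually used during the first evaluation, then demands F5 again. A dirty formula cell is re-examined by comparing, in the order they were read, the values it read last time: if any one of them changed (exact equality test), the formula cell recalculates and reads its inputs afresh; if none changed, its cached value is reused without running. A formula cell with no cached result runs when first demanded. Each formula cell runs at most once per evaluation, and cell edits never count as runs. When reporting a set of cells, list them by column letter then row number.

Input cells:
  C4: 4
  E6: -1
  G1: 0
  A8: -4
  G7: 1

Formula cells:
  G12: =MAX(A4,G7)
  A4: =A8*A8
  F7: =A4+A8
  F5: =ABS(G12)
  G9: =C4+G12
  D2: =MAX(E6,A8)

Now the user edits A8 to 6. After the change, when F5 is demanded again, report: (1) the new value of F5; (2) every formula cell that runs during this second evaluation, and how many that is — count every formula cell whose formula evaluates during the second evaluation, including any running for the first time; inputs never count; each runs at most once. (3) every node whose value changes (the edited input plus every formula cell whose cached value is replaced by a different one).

New value of F5: 36.
Formula cells that run: A4, F5, G12 — 3 in total.
Values that change: A4, A8, F5, G12.

First evaluation (everything demanded from the output):
  A4 = -4 * -4 = 16
  G12 = MAX(16, 1) = 16
  F5 = ABS(16) = 16

Propagation after the edit:
  A4: runs — A8 -4->6; A8 -4->6; result 36.
  G12: runs — A4 16->36; result 36.
  F5: runs — G12 16->36; result 36.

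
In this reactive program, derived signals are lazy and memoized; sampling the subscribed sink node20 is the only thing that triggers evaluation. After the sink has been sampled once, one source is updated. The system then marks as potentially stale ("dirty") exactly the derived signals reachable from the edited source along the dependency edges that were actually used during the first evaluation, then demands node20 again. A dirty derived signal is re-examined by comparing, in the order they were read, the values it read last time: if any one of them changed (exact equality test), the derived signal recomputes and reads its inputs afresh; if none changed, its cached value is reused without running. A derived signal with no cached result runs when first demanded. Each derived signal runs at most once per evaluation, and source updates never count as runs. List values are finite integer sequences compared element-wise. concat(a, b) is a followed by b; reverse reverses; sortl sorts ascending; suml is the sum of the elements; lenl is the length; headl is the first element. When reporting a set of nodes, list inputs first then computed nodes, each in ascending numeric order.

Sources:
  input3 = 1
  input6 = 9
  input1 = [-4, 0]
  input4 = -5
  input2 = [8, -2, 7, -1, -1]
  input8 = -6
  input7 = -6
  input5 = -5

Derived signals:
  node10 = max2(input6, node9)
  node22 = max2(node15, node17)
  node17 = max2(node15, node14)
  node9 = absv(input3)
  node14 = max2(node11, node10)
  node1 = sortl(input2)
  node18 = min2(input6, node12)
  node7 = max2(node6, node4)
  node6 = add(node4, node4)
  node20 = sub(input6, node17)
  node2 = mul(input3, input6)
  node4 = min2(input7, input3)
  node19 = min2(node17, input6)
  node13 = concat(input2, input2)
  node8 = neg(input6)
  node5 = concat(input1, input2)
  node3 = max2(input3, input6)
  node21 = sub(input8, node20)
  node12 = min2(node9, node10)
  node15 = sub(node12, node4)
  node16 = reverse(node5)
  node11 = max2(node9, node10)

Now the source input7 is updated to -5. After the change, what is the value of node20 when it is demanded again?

First demand of the output computes:
  node4 = min2(-6, 1) = -6
  node9 = absv(1) = 1
  node10 = max2(9, 1) = 9
  node11 = max2(1, 9) = 9
  node12 = min2(1, 9) = 1
  node14 = max2(9, 9) = 9
  node15 = sub(1, -6) = 7
  node17 = max2(7, 9) = 9
  node20 = sub(9, 9) = 0

After the edit, cleaning proceeds:
  node4: a read changed (input7 -6->-5) — executes, giving -5.
  node15: a read changed (node4 -6->-5) — executes, giving 6.
  node17: a read changed (node15 7->6) — executes, giving 9 — identical to its old value.
  node20: dirty, but its reads are unchanged (input6 unchanged, node17 unchanged); cached 0 stands.

Note the absorption at node17: it re-runs yet its value is the same, leaving the output's value untouched.

Demanding node20 again yields 0.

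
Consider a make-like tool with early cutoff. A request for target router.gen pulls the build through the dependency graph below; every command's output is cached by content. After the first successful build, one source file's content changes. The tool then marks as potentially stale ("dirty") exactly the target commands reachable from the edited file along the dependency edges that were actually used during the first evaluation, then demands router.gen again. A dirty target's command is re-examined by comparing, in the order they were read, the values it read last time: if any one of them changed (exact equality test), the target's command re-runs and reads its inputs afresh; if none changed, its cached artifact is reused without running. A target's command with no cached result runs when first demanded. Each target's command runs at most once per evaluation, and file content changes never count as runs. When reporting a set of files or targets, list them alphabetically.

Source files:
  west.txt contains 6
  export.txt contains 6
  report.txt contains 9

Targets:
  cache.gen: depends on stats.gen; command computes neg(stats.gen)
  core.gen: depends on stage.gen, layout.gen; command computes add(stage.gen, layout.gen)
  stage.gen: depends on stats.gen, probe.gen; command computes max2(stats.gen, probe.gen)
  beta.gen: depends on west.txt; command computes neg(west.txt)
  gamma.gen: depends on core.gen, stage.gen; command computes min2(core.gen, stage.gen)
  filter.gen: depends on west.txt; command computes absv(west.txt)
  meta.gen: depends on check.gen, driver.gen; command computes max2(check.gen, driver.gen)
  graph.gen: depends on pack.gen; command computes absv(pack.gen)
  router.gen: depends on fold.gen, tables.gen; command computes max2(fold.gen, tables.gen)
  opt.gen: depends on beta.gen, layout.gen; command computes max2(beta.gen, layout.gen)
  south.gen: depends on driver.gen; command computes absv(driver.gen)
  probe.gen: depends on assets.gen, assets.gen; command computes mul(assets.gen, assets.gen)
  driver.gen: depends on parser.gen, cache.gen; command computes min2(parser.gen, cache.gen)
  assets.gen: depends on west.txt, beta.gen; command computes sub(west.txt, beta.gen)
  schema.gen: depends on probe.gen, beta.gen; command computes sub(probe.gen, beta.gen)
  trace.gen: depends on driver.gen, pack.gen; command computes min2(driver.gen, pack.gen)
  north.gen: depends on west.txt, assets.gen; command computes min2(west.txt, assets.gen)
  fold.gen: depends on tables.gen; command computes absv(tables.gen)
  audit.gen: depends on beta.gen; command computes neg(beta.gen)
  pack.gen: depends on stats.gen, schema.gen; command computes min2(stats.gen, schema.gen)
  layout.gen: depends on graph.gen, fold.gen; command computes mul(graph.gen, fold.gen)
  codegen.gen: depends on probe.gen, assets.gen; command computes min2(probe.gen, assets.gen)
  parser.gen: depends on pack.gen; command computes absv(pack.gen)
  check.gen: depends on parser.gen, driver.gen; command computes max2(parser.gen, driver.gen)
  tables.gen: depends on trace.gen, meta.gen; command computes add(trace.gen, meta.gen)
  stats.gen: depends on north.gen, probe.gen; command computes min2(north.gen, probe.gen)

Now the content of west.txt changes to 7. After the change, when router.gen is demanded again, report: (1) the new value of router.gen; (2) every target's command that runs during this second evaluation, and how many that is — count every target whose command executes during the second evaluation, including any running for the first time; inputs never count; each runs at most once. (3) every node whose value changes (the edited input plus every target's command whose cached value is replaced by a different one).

Demanding router.gen again yields 0.
14 target commands run: assets.gen, beta.gen, cache.gen, check.gen, driver.gen, meta.gen, north.gen, pack.gen, parser.gen, probe.gen, schema.gen, stats.gen, tables.gen, trace.gen.
The nodes whose values change: assets.gen, beta.gen, cache.gen, check.gen, driver.gen, meta.gen, north.gen, pack.gen, parser.gen, probe.gen, schema.gen, stats.gen, trace.gen, west.txt.
Note the absorption at tables.gen: it re-runs yet its value is the same, leaving the output's value untouched.

First demand of the output computes:
  beta.gen = neg(6) = -6
  assets.gen = sub(6, -6) = 12
  north.gen = min2(6, 12) = 6
  probe.gen = mul(12, 12) = 144
  schema.gen = sub(144, -6) = 150
  stats.gen = min2(6, 144) = 6
  cache.gen = neg(6) = -6
  pack.gen = min2(6, 150) = 6
  parser.gen = absv(6) = 6
  driver.gen = min2(6, -6) = -6
  check.gen = max2(6, -6) = 6
  meta.gen = max2(6, -6) = 6
  trace.gen = min2(-6, 6) = -6
  tables.gen = add(-6, 6) = 0
  fold.gen = absv(0) = 0
  router.gen = max2(0, 0) = 0

After the edit, cleaning proceeds:
  beta.gen: a read changed (west.txt 6->7) — executes, giving -7.
  assets.gen: a read changed (west.txt 6->7; beta.gen -6->-7) — executes, giving 14.
  north.gen: a read changed (west.txt 6->7; assets.gen 12->14) — executes, giving 7.
  probe.gen: a read changed (assets.gen 12->14; assets.gen 12->14) — executes, giving 196.
  schema.gen: a read changed (probe.gen 144->196; beta.gen -6->-7) — executes, giving 203.
  stats.gen: a read changed (north.gen 6->7; probe.gen 144->196) — executes, giving 7.
  cache.gen: a read changed (stats.gen 6->7) — executes, giving -7.
  pack.gen: a read changed (stats.gen 6->7; schema.gen 150->203) — executes, giving 7.
  parser.gen: a read changed (pack.gen 6->7) — executes, giving 7.
  driver.gen: a read changed (parser.gen 6->7; cache.gen -6->-7) — executes, giving -7.
  check.gen: a read changed (parser.gen 6->7; driver.gen -6->-7) — executes, giving 7.
  meta.gen: a read changed (check.gen 6->7; driver.gen -6->-7) — executes, giving 7.
  trace.gen: a read changed (driver.gen -6->-7; pack.gen 6->7) — executes, giving -7.
  tables.gen: a read changed (trace.gen -6->-7; meta.gen 6->7) — executes, giving 0 — identical to its old value.
  fold.gen: dirty, but its reads are unchanged (tables.gen unchanged); cached 0 stands.
  router.gen: dirty, but its reads are unchanged (fold.gen unchanged, tables.gen unchanged); cached 0 stands.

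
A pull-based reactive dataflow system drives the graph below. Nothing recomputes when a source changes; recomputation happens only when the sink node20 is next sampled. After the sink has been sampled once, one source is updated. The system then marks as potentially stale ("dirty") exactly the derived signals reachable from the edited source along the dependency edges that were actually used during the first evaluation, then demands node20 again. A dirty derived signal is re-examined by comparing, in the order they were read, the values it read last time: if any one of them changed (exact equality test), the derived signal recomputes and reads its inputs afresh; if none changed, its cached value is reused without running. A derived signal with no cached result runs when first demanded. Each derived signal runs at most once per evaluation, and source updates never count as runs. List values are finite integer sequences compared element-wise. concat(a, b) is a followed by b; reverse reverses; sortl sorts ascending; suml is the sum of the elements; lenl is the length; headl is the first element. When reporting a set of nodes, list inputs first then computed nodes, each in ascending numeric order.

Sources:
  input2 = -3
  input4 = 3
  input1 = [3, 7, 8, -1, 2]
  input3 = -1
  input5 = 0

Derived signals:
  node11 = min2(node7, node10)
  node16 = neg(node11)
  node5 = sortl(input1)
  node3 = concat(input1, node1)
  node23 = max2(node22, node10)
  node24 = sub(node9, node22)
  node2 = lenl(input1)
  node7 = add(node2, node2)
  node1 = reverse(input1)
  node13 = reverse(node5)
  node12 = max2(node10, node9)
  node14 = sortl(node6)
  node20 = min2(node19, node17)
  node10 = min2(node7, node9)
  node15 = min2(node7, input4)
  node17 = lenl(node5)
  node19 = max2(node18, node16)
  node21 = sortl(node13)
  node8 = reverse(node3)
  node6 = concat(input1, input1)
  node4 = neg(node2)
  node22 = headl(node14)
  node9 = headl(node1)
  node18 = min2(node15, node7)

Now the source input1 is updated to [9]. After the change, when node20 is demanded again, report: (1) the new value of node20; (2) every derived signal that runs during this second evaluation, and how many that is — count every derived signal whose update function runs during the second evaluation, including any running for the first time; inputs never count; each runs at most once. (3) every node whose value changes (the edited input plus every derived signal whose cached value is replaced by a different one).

First evaluation (everything demanded from the output):
  node1 = reverse([3, 7, 8, -1, 2]) = [2, -1, 8, 7, 3]
  node2 = lenl([3, 7, 8, -1, 2]) = 5
  node5 = sortl([3, 7, 8, -1, 2]) = [-1, 2, 3, 7, 8]
  node7 = add(5, 5) = 10
  node9 = headl([2, -1, 8, 7, 3]) = 2
  node10 = min2(10, 2) = 2
  node11 = min2(10, 2) = 2
  node15 = min2(10, 3) = 3
  node16 = neg(2) = -2
  node17 = lenl([-1, 2, 3, 7, 8]) = 5
  node18 = min2(3, 10) = 3
  node19 = max2(3, -2) = 3
  node20 = min2(3, 5) = 3

Propagation after the edit:
  node1: runs — input1 [3, 7, 8, -1, 2]->[9]; result [9].
  node2: runs — input1 [3, 7, 8, -1, 2]->[9]; result 1.
  node5: runs — input1 [3, 7, 8, -1, 2]->[9]; result [9].
  node7: runs — node2 5->1; node2 5->1; result 2.
  node9: runs — node1 [2, -1, 8, 7, 3]->[9]; result 9.
  node10: runs — node7 10->2; node9 2->9; result 2 (same value as before).
  node11: runs — node7 10->2; result 2 (same value as before).
  node15: runs — node7 10->2; result 2.
  node16: checked — values it read are unchanged (node11 unchanged); reused cached -2 without running.
  node17: runs — node5 [-1, 2, 3, 7, 8]->[9]; result 1.
  node18: runs — node15 3->2; node7 10->2; result 2.
  node19: runs — node18 3->2; result 2.
  node20: runs — node19 3->2; node17 5->1; result 1.

Key observation: the cutoff stops propagation at node16 — its inputs' values are unchanged, so it reuses its cache.

New value of node20: 1.
Derived signals that run: node1, node2, node5, node7, node9, node10, node11, node15, node17, node18, node19, node20 — 12 in total.
Values that change: input1, node1, node2, node5, node7, node9, node15, node17, node18, node19, node20.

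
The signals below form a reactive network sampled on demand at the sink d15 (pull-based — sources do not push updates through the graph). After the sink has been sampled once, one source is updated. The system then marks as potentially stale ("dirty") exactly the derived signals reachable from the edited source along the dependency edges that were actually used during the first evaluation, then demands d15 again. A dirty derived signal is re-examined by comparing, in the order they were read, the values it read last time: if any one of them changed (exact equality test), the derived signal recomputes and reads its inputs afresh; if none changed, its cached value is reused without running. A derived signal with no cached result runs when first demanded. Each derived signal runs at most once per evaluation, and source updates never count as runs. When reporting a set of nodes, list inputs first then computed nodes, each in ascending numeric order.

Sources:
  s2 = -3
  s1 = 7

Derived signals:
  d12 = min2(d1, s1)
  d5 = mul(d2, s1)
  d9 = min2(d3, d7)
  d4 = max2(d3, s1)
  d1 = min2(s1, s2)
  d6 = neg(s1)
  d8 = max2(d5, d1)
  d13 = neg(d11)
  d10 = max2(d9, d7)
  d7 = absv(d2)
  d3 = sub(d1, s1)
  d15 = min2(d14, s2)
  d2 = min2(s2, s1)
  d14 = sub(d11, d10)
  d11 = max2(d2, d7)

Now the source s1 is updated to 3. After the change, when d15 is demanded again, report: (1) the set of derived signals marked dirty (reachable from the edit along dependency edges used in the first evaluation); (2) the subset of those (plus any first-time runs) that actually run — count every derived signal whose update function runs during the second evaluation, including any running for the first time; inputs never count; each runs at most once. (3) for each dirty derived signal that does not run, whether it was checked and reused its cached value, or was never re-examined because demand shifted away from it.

Initial pass — values computed on the first demand:
  d1 = min2(7, -3) = -3
  d2 = min2(-3, 7) = -3
  d3 = sub(-3, 7) = -10
  d7 = absv(-3) = 3
  d9 = min2(-10, 3) = -10
  d10 = max2(-10, 3) = 3
  d11 = max2(-3, 3) = 3
  d14 = sub(3, 3) = 0
  d15 = min2(0, -3) = -3

Second demand — change propagation:
  d1: re-runs because s1 7->3; new result -3 (unchanged).
  d2: re-runs because s1 7->3; new result -3 (unchanged).
  d3: re-runs because s1 7->3; new result -6.
  d7: re-examined; everything it read last time is the same (d2 unchanged) — cache 3 kept, no run.
  d9: re-runs because d3 -10->-6; new result -6.
  d10: re-runs because d9 -10->-6; new result 3 (unchanged).
  d11: re-examined; everything it read last time is the same (d2 unchanged, d7 unchanged) — cache 3 kept, no run.
  d14: re-examined; everything it read last time is the same (d11 unchanged, d10 unchanged) — cache 0 kept, no run.
  d15: re-examined; everything it read last time is the same (d14 unchanged, s2 unchanged) — cache -3 kept, no run.

The important point: at d7 every value read last time is unchanged, so the dirty flag clears without a run.

Dirty set: d1, d2, d3, d7, d9, d10, d11, d14, d15.
Run set: d1, d2, d3, d9, d10 (5 run).
Re-examined without running (cache reused): d7, d11, d14, d15.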